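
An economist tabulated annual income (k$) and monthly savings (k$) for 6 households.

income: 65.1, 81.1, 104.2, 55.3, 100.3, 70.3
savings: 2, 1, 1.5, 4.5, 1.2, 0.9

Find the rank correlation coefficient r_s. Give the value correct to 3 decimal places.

Rank income: 2, 4, 6, 1, 5, 3
Rank savings: 5, 2, 4, 6, 3, 1
d = rank(income) − rank(savings): -3, 2, 2, -5, 2, 2; Σd² = 50
ρ = 1 − 6Σd² / [n(n²−1)] = 1 − 6×50 / (6×35) = 1 − 300/210 ≈ -0.429

-0.429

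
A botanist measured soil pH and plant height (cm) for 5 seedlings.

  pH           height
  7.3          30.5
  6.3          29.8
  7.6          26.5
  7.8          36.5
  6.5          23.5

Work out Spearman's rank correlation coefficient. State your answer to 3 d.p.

0.500

Rank pH: 3, 1, 4, 5, 2
Rank height: 4, 3, 2, 5, 1
d = rank(pH) − rank(height): -1, -2, 2, 0, 1; Σd² = 10
ρ = 1 − 6Σd² / [n(n²−1)] = 1 − 6×10 / (5×24) = 1 − 60/120 ≈ 0.500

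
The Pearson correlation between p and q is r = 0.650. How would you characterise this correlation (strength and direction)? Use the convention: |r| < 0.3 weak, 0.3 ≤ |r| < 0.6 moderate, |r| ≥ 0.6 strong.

strong positive

r = 0.650 > 0 so the relationship is positive.
|r| = 0.650, which falls in the strong range.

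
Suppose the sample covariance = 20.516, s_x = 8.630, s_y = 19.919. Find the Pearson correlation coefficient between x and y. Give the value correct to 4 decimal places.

r = Cov(x,y) / (s_x · s_y) = 20.516 / (8.630 × 19.919)
  = 20.516 / 171.9010 ≈ 0.1193

0.1193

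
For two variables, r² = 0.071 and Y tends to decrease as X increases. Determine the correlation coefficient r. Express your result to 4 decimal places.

|r| = √0.071 = 0.2665
The association is negative, so r = −0.2665.

-0.2665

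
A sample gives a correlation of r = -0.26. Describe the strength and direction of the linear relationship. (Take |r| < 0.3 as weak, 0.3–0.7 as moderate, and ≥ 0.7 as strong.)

r = -0.26 < 0 so the relationship is negative.
|r| = 0.26, which falls in the weak range.

weak negative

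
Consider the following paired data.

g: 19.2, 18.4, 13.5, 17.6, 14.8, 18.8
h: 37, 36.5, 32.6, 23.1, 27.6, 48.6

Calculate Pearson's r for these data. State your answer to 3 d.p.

0.471

n = 6, Σg = 102.3, Σh = 205.4, Σg² = 1771.69, Σh² = 7421.34, Σgh = 3550.82
nΣgh − ΣgΣh = 21304.92 − 21012.42 = 292.5
nΣg² − (Σg)² = 10630.14 − 10465.29 = 164.85; nΣh² − (Σh)² = 44528.04 − 42189.16 = 2338.88
r = 292.5 / √(164.85 × 2338.88) = 292.5 / 620.9383 ≈ 0.471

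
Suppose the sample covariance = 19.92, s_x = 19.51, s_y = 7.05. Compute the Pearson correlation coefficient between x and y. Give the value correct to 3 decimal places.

0.145

r = Cov(x,y) / (s_x · s_y) = 19.92 / (19.51 × 7.05)
  = 19.92 / 137.5455 ≈ 0.145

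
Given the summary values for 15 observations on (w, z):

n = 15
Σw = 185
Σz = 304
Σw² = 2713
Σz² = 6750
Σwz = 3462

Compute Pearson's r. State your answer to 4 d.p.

-0.5701

r = (nΣwz − ΣwΣz) / √[(nΣw² − (Σw)²)(nΣz² − (Σz)²)]
Numerator: 15×3462 − 185×304 = -4310
Denominator: √[(40695 − 34225)(101250 − 92416)] = √[6470 × 8834] = 7560.1574
r = -4310 / 7560.1574 ≈ -0.5701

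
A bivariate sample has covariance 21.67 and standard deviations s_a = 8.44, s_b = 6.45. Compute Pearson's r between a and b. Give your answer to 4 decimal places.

0.3981

r = Cov(a,b) / (s_a · s_b) = 21.67 / (8.44 × 6.45)
  = 21.67 / 54.4380 ≈ 0.3981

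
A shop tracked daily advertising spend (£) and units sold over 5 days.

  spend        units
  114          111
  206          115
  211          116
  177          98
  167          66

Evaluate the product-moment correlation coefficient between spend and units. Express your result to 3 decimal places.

0.196

n = 5, Σx = 875, Σy = 506, Σx² = 159171, Σy² = 52962, Σxy = 89188
nΣxy − ΣxΣy = 445940 − 442750 = 3190
nΣx² − (Σx)² = 795855 − 765625 = 30230; nΣy² − (Σy)² = 264810 − 256036 = 8774
r = 3190 / √(30230 × 8774) = 3190 / 16286.1297 ≈ 0.196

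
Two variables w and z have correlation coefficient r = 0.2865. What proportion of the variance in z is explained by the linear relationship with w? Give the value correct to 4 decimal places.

r² = (0.2865)² = 0.0821

0.0821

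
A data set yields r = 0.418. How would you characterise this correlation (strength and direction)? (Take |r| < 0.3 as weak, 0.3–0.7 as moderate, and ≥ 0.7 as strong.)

r = 0.418 > 0 so the relationship is positive.
|r| = 0.418, which falls in the moderate range.

moderate positive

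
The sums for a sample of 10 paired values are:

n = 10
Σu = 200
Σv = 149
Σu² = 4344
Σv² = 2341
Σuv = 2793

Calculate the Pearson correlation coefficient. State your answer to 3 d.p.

-0.917

r = (nΣuv − ΣuΣv) / √[(nΣu² − (Σu)²)(nΣv² − (Σv)²)]
Numerator: 10×2793 − 200×149 = -1870
Denominator: √[(43440 − 40000)(23410 − 22201)] = √[3440 × 1209] = 2039.3528
r = -1870 / 2039.3528 ≈ -0.917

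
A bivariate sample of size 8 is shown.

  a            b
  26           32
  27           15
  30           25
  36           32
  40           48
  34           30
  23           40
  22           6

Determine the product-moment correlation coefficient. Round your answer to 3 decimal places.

0.581

n = 8, Σa = 238, Σb = 228, Σa² = 7370, Σb² = 7738, Σab = 7131
nΣab − ΣaΣb = 57048 − 54264 = 2784
nΣa² − (Σa)² = 58960 − 56644 = 2316; nΣb² − (Σb)² = 61904 − 51984 = 9920
r = 2784 / √(2316 × 9920) = 2784 / 4793.1952 ≈ 0.581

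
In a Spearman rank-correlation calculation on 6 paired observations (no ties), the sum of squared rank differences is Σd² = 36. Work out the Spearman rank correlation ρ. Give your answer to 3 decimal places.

ρ = 1 − 6Σd² / [n(n²−1)] = 1 − 6×36 / (6×35)
  = 1 − 216/210 = 1 − 1.0286 ≈ -0.029

-0.029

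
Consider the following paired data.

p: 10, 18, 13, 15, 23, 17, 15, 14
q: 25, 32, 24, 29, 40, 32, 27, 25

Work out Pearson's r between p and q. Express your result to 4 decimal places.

0.9430

n = 8, Σp = 125, Σq = 234, Σp² = 2057, Σq² = 7044, Σpq = 3792
nΣpq − ΣpΣq = 30336 − 29250 = 1086
nΣp² − (Σp)² = 16456 − 15625 = 831; nΣq² − (Σq)² = 56352 − 54756 = 1596
r = 1086 / √(831 × 1596) = 1086 / 1151.6406 ≈ 0.9430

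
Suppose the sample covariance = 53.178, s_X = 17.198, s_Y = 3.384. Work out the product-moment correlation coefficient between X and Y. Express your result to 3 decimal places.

0.914

r = Cov(X,Y) / (s_X · s_Y) = 53.178 / (17.198 × 3.384)
  = 53.178 / 58.1980 ≈ 0.914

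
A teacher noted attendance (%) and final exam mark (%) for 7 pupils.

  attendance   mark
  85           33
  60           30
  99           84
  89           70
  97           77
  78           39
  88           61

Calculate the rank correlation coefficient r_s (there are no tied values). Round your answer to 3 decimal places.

0.964

Rank attendance: 3, 1, 7, 5, 6, 2, 4
Rank mark: 2, 1, 7, 5, 6, 3, 4
d = rank(attendance) − rank(mark): 1, 0, 0, 0, 0, -1, 0; Σd² = 2
ρ = 1 − 6Σd² / [n(n²−1)] = 1 − 6×2 / (7×48) = 1 − 12/336 ≈ 0.964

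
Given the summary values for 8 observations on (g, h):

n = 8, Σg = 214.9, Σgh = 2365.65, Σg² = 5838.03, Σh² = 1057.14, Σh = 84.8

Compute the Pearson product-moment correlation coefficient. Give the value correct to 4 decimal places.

0.8629

r = (nΣgh − ΣgΣh) / √[(nΣg² − (Σg)²)(nΣh² − (Σh)²)]
Numerator: 8×2365.65 − 214.9×84.8 = 701.68
Denominator: √[(46704.24 − 46182.01)(8457.12 − 7191.04)] = √[522.23 × 1266.08] = 813.1328
r = 701.68 / 813.1328 ≈ 0.8629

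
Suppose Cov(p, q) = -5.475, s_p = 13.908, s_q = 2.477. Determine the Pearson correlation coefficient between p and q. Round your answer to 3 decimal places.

r = Cov(p,q) / (s_p · s_q) = -5.475 / (13.908 × 2.477)
  = -5.475 / 34.4501 ≈ -0.159

-0.159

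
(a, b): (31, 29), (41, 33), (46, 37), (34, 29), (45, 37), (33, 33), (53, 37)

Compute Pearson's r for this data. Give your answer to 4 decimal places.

n = 7, Σa = 283, Σb = 235, Σa² = 11837, Σb² = 7967, Σab = 9655
nΣab − ΣaΣb = 67585 − 66505 = 1080
nΣa² − (Σa)² = 82859 − 80089 = 2770; nΣb² − (Σb)² = 55769 − 55225 = 544
r = 1080 / √(2770 × 544) = 1080 / 1227.5504 ≈ 0.8798

0.8798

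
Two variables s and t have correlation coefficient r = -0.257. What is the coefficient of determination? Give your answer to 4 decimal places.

r² = (-0.257)² = 0.0660

0.0660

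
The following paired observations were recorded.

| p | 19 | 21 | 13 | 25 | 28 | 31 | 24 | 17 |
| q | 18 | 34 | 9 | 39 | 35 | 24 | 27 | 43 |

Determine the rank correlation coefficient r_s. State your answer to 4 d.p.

Rank p: 3, 4, 1, 6, 7, 8, 5, 2
Rank q: 2, 5, 1, 7, 6, 3, 4, 8
d = rank(p) − rank(q): 1, -1, 0, -1, 1, 5, 1, -6; Σd² = 66
ρ = 1 − 6Σd² / [n(n²−1)] = 1 − 6×66 / (8×63) = 1 − 396/504 ≈ 0.2143

0.2143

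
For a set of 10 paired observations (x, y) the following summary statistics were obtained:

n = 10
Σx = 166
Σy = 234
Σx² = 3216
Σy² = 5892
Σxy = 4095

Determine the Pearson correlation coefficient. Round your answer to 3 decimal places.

r = (nΣxy − ΣxΣy) / √[(nΣx² − (Σx)²)(nΣy² − (Σy)²)]
Numerator: 10×4095 − 166×234 = 2106
Denominator: √[(32160 − 27556)(58920 − 54756)] = √[4604 × 4164] = 4378.4764
r = 2106 / 4378.4764 ≈ 0.481

0.481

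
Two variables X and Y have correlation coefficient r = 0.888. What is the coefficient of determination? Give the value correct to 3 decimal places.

r² = (0.888)² = 0.789

0.789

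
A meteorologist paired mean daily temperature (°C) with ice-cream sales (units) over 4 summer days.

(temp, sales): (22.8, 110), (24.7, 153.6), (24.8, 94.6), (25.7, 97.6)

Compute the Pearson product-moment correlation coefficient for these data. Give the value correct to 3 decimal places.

-0.108

n = 4, Σx = 98, Σy = 455.8, Σx² = 2405.46, Σy² = 54167.88, Σxy = 11156.32
nΣxy − ΣxΣy = 44625.28 − 44668.4 = -43.12
nΣx² − (Σx)² = 9621.84 − 9604 = 17.84; nΣy² − (Σy)² = 216671.52 − 207753.64 = 8917.88
r = -43.12 / √(17.84 × 8917.88) = -43.12 / 398.8671 ≈ -0.108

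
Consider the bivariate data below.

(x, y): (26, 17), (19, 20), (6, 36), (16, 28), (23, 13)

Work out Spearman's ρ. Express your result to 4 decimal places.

-0.9000

Rank x: 5, 3, 1, 2, 4
Rank y: 2, 3, 5, 4, 1
d = rank(x) − rank(y): 3, 0, -4, -2, 3; Σd² = 38
ρ = 1 − 6Σd² / [n(n²−1)] = 1 − 6×38 / (5×24) = 1 − 228/120 ≈ -0.9000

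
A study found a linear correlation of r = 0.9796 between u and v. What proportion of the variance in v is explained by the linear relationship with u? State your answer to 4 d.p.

r² = (0.9796)² = 0.9596

0.9596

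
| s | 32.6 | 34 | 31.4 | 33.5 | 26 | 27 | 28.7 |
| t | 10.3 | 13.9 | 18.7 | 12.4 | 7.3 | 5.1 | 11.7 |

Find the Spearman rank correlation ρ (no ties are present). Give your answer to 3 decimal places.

Rank s: 5, 7, 4, 6, 1, 2, 3
Rank t: 3, 6, 7, 5, 2, 1, 4
d = rank(s) − rank(t): 2, 1, -3, 1, -1, 1, -1; Σd² = 18
ρ = 1 − 6Σd² / [n(n²−1)] = 1 − 6×18 / (7×48) = 1 − 108/336 ≈ 0.679

0.679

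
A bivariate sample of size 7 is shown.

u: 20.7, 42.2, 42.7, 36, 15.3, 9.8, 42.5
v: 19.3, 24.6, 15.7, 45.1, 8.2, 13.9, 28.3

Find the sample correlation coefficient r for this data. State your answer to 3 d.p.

0.542

n = 7, Σu = 209.2, Σv = 155.1, Σu² = 7465, Σv² = 4319.49, Σuv = 5196.05
nΣuv − ΣuΣv = 36372.35 − 32446.92 = 3925.43
nΣu² − (Σu)² = 52255 − 43764.64 = 8490.36; nΣv² − (Σv)² = 30236.43 − 24056.01 = 6180.42
r = 3925.43 / √(8490.36 × 6180.42) = 3925.43 / 7243.8933 ≈ 0.542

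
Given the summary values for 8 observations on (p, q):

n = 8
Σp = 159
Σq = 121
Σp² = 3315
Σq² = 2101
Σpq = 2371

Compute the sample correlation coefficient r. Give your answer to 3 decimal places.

-0.165

r = (nΣpq − ΣpΣq) / √[(nΣp² − (Σp)²)(nΣq² − (Σq)²)]
Numerator: 8×2371 − 159×121 = -271
Denominator: √[(26520 − 25281)(16808 − 14641)] = √[1239 × 2167] = 1638.5704
r = -271 / 1638.5704 ≈ -0.165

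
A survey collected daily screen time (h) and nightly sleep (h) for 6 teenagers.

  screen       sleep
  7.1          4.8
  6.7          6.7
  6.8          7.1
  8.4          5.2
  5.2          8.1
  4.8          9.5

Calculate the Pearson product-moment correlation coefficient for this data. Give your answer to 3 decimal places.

n = 6, Σx = 39, Σy = 41.4, Σx² = 262.18, Σy² = 301.24, Σxy = 258.65
nΣxy − ΣxΣy = 1551.9 − 1614.6 = -62.7
nΣx² − (Σx)² = 1573.08 − 1521 = 52.08; nΣy² − (Σy)² = 1807.44 − 1713.96 = 93.48
r = -62.7 / √(52.08 × 93.48) = -62.7 / 69.7742 ≈ -0.899

-0.899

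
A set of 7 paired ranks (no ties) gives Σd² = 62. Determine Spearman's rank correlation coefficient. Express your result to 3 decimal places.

ρ = 1 − 6Σd² / [n(n²−1)] = 1 − 6×62 / (7×48)
  = 1 − 372/336 = 1 − 1.1071 ≈ -0.107

-0.107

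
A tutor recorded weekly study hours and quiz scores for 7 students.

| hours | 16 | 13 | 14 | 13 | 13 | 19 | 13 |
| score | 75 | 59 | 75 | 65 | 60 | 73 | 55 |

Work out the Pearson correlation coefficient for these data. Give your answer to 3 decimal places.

0.677

n = 7, Σx = 101, Σy = 462, Σx² = 1489, Σy² = 30910, Σxy = 6744
nΣxy − ΣxΣy = 47208 − 46662 = 546
nΣx² − (Σx)² = 10423 − 10201 = 222; nΣy² − (Σy)² = 216370 − 213444 = 2926
r = 546 / √(222 × 2926) = 546 / 805.9603 ≈ 0.677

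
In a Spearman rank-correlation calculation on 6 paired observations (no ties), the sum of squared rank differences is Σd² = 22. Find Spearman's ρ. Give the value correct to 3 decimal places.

0.371

ρ = 1 − 6Σd² / [n(n²−1)] = 1 − 6×22 / (6×35)
  = 1 − 132/210 = 1 − 0.6286 ≈ 0.371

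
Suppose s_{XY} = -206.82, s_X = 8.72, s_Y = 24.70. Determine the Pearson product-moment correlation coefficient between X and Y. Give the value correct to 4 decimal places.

r = Cov(X,Y) / (s_X · s_Y) = -206.82 / (8.72 × 24.70)
  = -206.82 / 215.3840 ≈ -0.9602

-0.9602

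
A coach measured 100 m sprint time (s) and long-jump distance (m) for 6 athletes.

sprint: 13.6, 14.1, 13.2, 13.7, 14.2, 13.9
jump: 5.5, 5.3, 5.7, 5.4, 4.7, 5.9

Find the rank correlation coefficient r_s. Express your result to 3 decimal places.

-0.657

Rank sprint: 2, 5, 1, 3, 6, 4
Rank jump: 4, 2, 5, 3, 1, 6
d = rank(sprint) − rank(jump): -2, 3, -4, 0, 5, -2; Σd² = 58
ρ = 1 − 6Σd² / [n(n²−1)] = 1 − 6×58 / (6×35) = 1 − 348/210 ≈ -0.657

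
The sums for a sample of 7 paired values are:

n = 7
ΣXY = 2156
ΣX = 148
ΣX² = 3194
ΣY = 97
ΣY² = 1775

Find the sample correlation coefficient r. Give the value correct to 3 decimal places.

0.629

r = (nΣXY − ΣXΣY) / √[(nΣX² − (ΣX)²)(nΣY² − (ΣY)²)]
Numerator: 7×2156 − 148×97 = 736
Denominator: √[(22358 − 21904)(12425 − 9409)] = √[454 × 3016] = 1170.1555
r = 736 / 1170.1555 ≈ 0.629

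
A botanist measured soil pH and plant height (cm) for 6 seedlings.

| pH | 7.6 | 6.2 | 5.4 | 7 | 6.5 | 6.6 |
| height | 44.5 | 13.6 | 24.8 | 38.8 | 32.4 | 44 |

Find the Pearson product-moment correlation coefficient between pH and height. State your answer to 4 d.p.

n = 6, Σx = 39.3, Σy = 198.1, Σx² = 260.17, Σy² = 7271.45, Σxy = 1329.04
nΣxy − ΣxΣy = 7974.24 − 7785.33 = 188.91
nΣx² − (Σx)² = 1561.02 − 1544.49 = 16.53; nΣy² − (Σy)² = 43628.7 − 39243.61 = 4385.09
r = 188.91 / √(16.53 × 4385.09) = 188.91 / 269.2314 ≈ 0.7017

0.7017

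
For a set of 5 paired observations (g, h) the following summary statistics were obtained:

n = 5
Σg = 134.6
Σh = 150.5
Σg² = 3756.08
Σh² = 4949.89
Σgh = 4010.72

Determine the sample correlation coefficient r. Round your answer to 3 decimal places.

-0.173

r = (nΣgh − ΣgΣh) / √[(nΣg² − (Σg)²)(nΣh² − (Σh)²)]
Numerator: 5×4010.72 − 134.6×150.5 = -203.7
Denominator: √[(18780.4 − 18117.16)(24749.45 − 22650.25)] = √[663.24 × 2099.2] = 1179.9464
r = -203.7 / 1179.9464 ≈ -0.173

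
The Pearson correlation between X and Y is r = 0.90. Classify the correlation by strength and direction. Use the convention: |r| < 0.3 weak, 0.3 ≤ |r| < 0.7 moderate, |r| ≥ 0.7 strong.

r = 0.90 > 0 so the relationship is positive.
|r| = 0.90, which falls in the strong range.

strong positive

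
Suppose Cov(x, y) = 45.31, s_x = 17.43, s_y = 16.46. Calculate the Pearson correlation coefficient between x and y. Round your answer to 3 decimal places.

r = Cov(x,y) / (s_x · s_y) = 45.31 / (17.43 × 16.46)
  = 45.31 / 286.8978 ≈ 0.158

0.158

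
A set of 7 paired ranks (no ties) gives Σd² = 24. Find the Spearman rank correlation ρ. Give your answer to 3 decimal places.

0.571

ρ = 1 − 6Σd² / [n(n²−1)] = 1 − 6×24 / (7×48)
  = 1 − 144/336 = 1 − 0.4286 ≈ 0.571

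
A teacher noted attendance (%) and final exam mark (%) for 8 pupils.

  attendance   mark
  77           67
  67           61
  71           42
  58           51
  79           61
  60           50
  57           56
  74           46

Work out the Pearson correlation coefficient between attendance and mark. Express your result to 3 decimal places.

n = 8, Σx = 543, Σy = 434, Σx² = 37389, Σy² = 24048, Σxy = 29601
nΣxy − ΣxΣy = 236808 − 235662 = 1146
nΣx² − (Σx)² = 299112 − 294849 = 4263; nΣy² − (Σy)² = 192384 − 188356 = 4028
r = 1146 / √(4263 × 4028) = 1146 / 4143.8345 ≈ 0.277

0.277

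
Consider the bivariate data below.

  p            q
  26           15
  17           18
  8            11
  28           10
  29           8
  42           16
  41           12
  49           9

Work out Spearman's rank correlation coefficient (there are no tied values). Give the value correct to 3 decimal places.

Rank p: 3, 2, 1, 4, 5, 7, 6, 8
Rank q: 6, 8, 4, 3, 1, 7, 5, 2
d = rank(p) − rank(q): -3, -6, -3, 1, 4, 0, 1, 6; Σd² = 108
ρ = 1 − 6Σd² / [n(n²−1)] = 1 − 6×108 / (8×63) = 1 − 648/504 ≈ -0.286

-0.286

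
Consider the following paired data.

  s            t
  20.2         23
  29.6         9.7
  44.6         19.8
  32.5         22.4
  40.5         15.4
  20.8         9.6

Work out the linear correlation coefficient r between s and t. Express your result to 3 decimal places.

0.174

n = 6, Σs = 188.2, Σt = 99.9, Σs² = 6402.5, Σt² = 1846.21, Σst = 3186.18
nΣst − ΣsΣt = 19117.08 − 18801.18 = 315.9
nΣs² − (Σs)² = 38415 − 35419.24 = 2995.76; nΣt² − (Σt)² = 11077.26 − 9980.01 = 1097.25
r = 315.9 / √(2995.76 × 1097.25) = 315.9 / 1813.0355 ≈ 0.174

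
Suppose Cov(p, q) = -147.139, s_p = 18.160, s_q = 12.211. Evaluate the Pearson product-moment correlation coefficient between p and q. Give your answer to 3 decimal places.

-0.664

r = Cov(p,q) / (s_p · s_q) = -147.139 / (18.160 × 12.211)
  = -147.139 / 221.7518 ≈ -0.664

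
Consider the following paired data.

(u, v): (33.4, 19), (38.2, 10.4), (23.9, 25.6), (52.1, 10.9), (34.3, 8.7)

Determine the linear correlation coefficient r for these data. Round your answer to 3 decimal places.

n = 5, Σu = 181.9, Σv = 74.6, Σu² = 7036.91, Σv² = 1319.02, Σuv = 2510.02
nΣuv − ΣuΣv = 12550.1 − 13569.74 = -1019.64
nΣu² − (Σu)² = 35184.55 − 33087.61 = 2096.94; nΣv² − (Σv)² = 6595.1 − 5565.16 = 1029.94
r = -1019.64 / √(2096.94 × 1029.94) = -1019.64 / 1469.5994 ≈ -0.694

-0.694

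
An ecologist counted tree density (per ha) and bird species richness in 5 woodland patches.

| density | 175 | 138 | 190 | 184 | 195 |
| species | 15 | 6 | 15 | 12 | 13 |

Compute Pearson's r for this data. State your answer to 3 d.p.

n = 5, Σx = 882, Σy = 61, Σx² = 157650, Σy² = 799, Σxy = 11046
nΣxy − ΣxΣy = 55230 − 53802 = 1428
nΣx² − (Σx)² = 788250 − 777924 = 10326; nΣy² − (Σy)² = 3995 − 3721 = 274
r = 1428 / √(10326 × 274) = 1428 / 1682.0595 ≈ 0.849

0.849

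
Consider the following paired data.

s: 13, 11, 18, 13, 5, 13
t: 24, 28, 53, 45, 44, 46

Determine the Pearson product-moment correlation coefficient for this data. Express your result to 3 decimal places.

0.238

n = 6, Σs = 73, Σt = 240, Σs² = 977, Σt² = 10246, Σst = 2977
nΣst − ΣsΣt = 17862 − 17520 = 342
nΣs² − (Σs)² = 5862 − 5329 = 533; nΣt² − (Σt)² = 61476 − 57600 = 3876
r = 342 / √(533 × 3876) = 342 / 1437.3267 ≈ 0.238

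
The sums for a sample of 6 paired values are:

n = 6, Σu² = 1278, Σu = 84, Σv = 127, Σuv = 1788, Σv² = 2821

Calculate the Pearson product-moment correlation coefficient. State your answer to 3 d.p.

r = (nΣuv − ΣuΣv) / √[(nΣu² − (Σu)²)(nΣv² − (Σv)²)]
Numerator: 6×1788 − 84×127 = 60
Denominator: √[(7668 − 7056)(16926 − 16129)] = √[612 × 797] = 698.4010
r = 60 / 698.4010 ≈ 0.086

0.086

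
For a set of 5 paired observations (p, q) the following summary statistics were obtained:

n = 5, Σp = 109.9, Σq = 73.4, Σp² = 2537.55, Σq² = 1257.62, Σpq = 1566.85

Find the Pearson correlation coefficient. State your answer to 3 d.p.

r = (nΣpq − ΣpΣq) / √[(nΣp² − (Σp)²)(nΣq² − (Σq)²)]
Numerator: 5×1566.85 − 109.9×73.4 = -232.41
Denominator: √[(12687.75 − 12078.01)(6288.1 − 5387.56)] = √[609.74 × 900.54] = 741.0096
r = -232.41 / 741.0096 ≈ -0.314

-0.314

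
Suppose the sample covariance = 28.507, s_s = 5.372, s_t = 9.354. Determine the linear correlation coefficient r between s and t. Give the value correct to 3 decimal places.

r = Cov(s,t) / (s_s · s_t) = 28.507 / (5.372 × 9.354)
  = 28.507 / 50.2497 ≈ 0.567

0.567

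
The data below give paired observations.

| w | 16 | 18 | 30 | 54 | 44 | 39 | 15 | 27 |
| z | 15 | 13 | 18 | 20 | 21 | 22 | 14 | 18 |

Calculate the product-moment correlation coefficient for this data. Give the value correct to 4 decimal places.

0.8677

n = 8, Σw = 243, Σz = 141, Σw² = 8807, Σz² = 2563, Σwz = 4572
nΣwz − ΣwΣz = 36576 − 34263 = 2313
nΣw² − (Σw)² = 70456 − 59049 = 11407; nΣz² − (Σz)² = 20504 − 19881 = 623
r = 2313 / √(11407 × 623) = 2313 / 2665.8134 ≈ 0.8677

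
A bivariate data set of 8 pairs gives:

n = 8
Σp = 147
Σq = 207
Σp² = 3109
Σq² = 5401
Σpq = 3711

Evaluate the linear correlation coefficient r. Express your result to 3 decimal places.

-0.685

r = (nΣpq − ΣpΣq) / √[(nΣp² − (Σp)²)(nΣq² − (Σq)²)]
Numerator: 8×3711 − 147×207 = -741
Denominator: √[(24872 − 21609)(43208 − 42849)] = √[3263 × 359] = 1082.3202
r = -741 / 1082.3202 ≈ -0.685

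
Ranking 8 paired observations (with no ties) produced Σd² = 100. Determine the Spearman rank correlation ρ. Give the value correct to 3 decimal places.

ρ = 1 − 6Σd² / [n(n²−1)] = 1 − 6×100 / (8×63)
  = 1 − 600/504 = 1 − 1.1905 ≈ -0.190

-0.190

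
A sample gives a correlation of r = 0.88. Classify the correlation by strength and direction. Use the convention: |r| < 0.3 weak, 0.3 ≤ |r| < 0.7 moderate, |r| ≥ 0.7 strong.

r = 0.88 > 0 so the relationship is positive.
|r| = 0.88, which falls in the strong range.

strong positive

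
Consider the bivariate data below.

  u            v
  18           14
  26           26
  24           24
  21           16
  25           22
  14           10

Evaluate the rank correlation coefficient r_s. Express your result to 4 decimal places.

Rank u: 2, 6, 4, 3, 5, 1
Rank v: 2, 6, 5, 3, 4, 1
d = rank(u) − rank(v): 0, 0, -1, 0, 1, 0; Σd² = 2
ρ = 1 − 6Σd² / [n(n²−1)] = 1 − 6×2 / (6×35) = 1 − 12/210 ≈ 0.9429

0.9429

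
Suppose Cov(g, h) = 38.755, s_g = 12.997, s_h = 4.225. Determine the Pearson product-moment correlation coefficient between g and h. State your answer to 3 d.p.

r = Cov(g,h) / (s_g · s_h) = 38.755 / (12.997 × 4.225)
  = 38.755 / 54.9123 ≈ 0.706

0.706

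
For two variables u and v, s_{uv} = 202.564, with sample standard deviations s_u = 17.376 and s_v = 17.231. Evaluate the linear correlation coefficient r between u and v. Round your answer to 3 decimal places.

r = Cov(u,v) / (s_u · s_v) = 202.564 / (17.376 × 17.231)
  = 202.564 / 299.4059 ≈ 0.677

0.677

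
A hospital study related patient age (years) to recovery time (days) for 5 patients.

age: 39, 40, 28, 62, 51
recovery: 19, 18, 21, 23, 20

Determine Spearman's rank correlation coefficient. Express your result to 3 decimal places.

Rank age: 2, 3, 1, 5, 4
Rank recovery: 2, 1, 4, 5, 3
d = rank(age) − rank(recovery): 0, 2, -3, 0, 1; Σd² = 14
ρ = 1 − 6Σd² / [n(n²−1)] = 1 − 6×14 / (5×24) = 1 − 84/120 ≈ 0.300

0.300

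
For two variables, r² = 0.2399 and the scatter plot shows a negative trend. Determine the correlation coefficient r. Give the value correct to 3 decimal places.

|r| = √0.2399 = 0.490
The association is negative, so r = −0.490.

-0.490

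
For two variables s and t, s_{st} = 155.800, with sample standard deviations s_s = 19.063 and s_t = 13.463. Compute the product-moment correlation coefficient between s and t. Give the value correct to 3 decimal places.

0.607

r = Cov(s,t) / (s_s · s_t) = 155.800 / (19.063 × 13.463)
  = 155.800 / 256.6452 ≈ 0.607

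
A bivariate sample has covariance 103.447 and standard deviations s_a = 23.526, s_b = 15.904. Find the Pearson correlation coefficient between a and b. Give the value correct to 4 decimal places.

r = Cov(a,b) / (s_a · s_b) = 103.447 / (23.526 × 15.904)
  = 103.447 / 374.1575 ≈ 0.2765

0.2765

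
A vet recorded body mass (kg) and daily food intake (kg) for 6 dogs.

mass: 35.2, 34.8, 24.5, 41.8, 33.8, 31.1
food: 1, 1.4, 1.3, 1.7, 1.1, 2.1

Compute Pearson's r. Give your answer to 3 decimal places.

0.081

n = 6, Σx = 201.2, Σy = 8.6, Σx² = 6907.22, Σy² = 13.16, Σxy = 289.32
nΣxy − ΣxΣy = 1735.92 − 1730.32 = 5.6
nΣx² − (Σx)² = 41443.32 − 40481.44 = 961.88; nΣy² − (Σy)² = 78.96 − 73.96 = 5
r = 5.6 / √(961.88 × 5) = 5.6 / 69.3498 ≈ 0.081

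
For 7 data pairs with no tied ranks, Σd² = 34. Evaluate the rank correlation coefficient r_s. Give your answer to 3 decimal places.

0.393

ρ = 1 − 6Σd² / [n(n²−1)] = 1 − 6×34 / (7×48)
  = 1 − 204/336 = 1 − 0.6071 ≈ 0.393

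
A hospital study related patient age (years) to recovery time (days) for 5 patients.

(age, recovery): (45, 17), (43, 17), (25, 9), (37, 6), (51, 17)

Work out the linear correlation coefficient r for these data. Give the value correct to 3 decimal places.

0.749

n = 5, Σx = 201, Σy = 66, Σx² = 8469, Σy² = 984, Σxy = 2810
nΣxy − ΣxΣy = 14050 − 13266 = 784
nΣx² − (Σx)² = 42345 − 40401 = 1944; nΣy² − (Σy)² = 4920 − 4356 = 564
r = 784 / √(1944 × 564) = 784 / 1047.0988 ≈ 0.749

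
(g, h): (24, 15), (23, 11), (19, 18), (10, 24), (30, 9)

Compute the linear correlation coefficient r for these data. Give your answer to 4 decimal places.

n = 5, Σg = 106, Σh = 77, Σg² = 2466, Σh² = 1327, Σgh = 1465
nΣgh − ΣgΣh = 7325 − 8162 = -837
nΣg² − (Σg)² = 12330 − 11236 = 1094; nΣh² − (Σh)² = 6635 − 5929 = 706
r = -837 / √(1094 × 706) = -837 / 878.8424 ≈ -0.9524

-0.9524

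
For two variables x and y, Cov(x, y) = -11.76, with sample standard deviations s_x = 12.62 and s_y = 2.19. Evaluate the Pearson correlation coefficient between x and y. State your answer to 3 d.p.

-0.426

r = Cov(x,y) / (s_x · s_y) = -11.76 / (12.62 × 2.19)
  = -11.76 / 27.6378 ≈ -0.426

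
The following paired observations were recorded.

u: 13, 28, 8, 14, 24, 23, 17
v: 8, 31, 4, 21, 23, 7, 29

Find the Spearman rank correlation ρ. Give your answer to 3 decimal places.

Rank u: 2, 7, 1, 3, 6, 5, 4
Rank v: 3, 7, 1, 4, 5, 2, 6
d = rank(u) − rank(v): -1, 0, 0, -1, 1, 3, -2; Σd² = 16
ρ = 1 − 6Σd² / [n(n²−1)] = 1 − 6×16 / (7×48) = 1 − 96/336 ≈ 0.714

0.714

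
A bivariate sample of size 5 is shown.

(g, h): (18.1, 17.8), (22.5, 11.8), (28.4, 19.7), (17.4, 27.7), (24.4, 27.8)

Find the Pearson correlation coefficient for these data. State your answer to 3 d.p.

n = 5, Σg = 110.8, Σh = 104.8, Σg² = 2538.54, Σh² = 2384.3, Σgh = 2307.46
nΣgh − ΣgΣh = 11537.3 − 11611.84 = -74.54
nΣg² − (Σg)² = 12692.7 − 12276.64 = 416.06; nΣh² − (Σh)² = 11921.5 − 10983.04 = 938.46
r = -74.54 / √(416.06 × 938.46) = -74.54 / 624.8645 ≈ -0.119

-0.119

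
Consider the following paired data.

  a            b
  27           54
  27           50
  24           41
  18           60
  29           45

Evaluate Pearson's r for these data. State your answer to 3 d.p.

-0.570

n = 5, Σa = 125, Σb = 250, Σa² = 3199, Σb² = 12722, Σab = 6177
nΣab − ΣaΣb = 30885 − 31250 = -365
nΣa² − (Σa)² = 15995 − 15625 = 370; nΣb² − (Σb)² = 63610 − 62500 = 1110
r = -365 / √(370 × 1110) = -365 / 640.8588 ≈ -0.570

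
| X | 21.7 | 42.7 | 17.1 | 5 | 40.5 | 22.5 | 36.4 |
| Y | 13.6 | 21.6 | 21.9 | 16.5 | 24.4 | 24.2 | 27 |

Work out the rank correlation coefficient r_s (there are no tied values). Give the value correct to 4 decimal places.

Rank X: 3, 7, 2, 1, 6, 4, 5
Rank Y: 1, 3, 4, 2, 6, 5, 7
d = rank(X) − rank(Y): 2, 4, -2, -1, 0, -1, -2; Σd² = 30
ρ = 1 − 6Σd² / [n(n²−1)] = 1 − 6×30 / (7×48) = 1 − 180/336 ≈ 0.4643

0.4643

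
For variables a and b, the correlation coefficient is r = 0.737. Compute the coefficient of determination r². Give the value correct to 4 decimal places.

r² = (0.737)² = 0.5432

0.5432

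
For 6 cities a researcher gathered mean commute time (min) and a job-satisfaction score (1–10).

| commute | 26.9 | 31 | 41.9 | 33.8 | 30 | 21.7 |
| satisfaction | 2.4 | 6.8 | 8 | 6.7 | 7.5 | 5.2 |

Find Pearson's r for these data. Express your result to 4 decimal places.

0.6408

n = 6, Σx = 185.3, Σy = 36.6, Σx² = 5953.55, Σy² = 244.18, Σxy = 1174.86
nΣxy − ΣxΣy = 7049.16 − 6781.98 = 267.18
nΣx² − (Σx)² = 35721.3 − 34336.09 = 1385.21; nΣy² − (Σy)² = 1465.08 − 1339.56 = 125.52
r = 267.18 / √(1385.21 × 125.52) = 267.18 / 416.9791 ≈ 0.6408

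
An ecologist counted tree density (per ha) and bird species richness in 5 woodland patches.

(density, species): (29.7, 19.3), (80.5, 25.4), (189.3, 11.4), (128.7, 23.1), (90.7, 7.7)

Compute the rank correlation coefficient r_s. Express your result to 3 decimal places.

Rank density: 1, 2, 5, 4, 3
Rank species: 3, 5, 2, 4, 1
d = rank(density) − rank(species): -2, -3, 3, 0, 2; Σd² = 26
ρ = 1 − 6Σd² / [n(n²−1)] = 1 − 6×26 / (5×24) = 1 − 156/120 ≈ -0.300

-0.300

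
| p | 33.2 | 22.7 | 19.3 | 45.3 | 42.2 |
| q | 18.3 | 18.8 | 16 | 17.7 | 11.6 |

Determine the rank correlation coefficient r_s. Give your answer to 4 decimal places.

-0.2000

Rank p: 3, 2, 1, 5, 4
Rank q: 4, 5, 2, 3, 1
d = rank(p) − rank(q): -1, -3, -1, 2, 3; Σd² = 24
ρ = 1 − 6Σd² / [n(n²−1)] = 1 − 6×24 / (5×24) = 1 − 144/120 ≈ -0.2000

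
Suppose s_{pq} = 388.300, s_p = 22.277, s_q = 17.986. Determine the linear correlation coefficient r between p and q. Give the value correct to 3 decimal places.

r = Cov(p,q) / (s_p · s_q) = 388.300 / (22.277 × 17.986)
  = 388.300 / 400.6741 ≈ 0.969

0.969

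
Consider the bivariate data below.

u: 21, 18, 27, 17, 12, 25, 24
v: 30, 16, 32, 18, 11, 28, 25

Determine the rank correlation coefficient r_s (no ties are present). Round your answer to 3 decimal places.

0.857

Rank u: 4, 3, 7, 2, 1, 6, 5
Rank v: 6, 2, 7, 3, 1, 5, 4
d = rank(u) − rank(v): -2, 1, 0, -1, 0, 1, 1; Σd² = 8
ρ = 1 − 6Σd² / [n(n²−1)] = 1 − 6×8 / (7×48) = 1 − 48/336 ≈ 0.857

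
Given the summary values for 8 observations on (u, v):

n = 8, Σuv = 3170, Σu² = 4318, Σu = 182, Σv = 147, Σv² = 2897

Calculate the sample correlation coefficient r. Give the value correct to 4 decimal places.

r = (nΣuv − ΣuΣv) / √[(nΣu² − (Σu)²)(nΣv² − (Σv)²)]
Numerator: 8×3170 − 182×147 = -1394
Denominator: √[(34544 − 33124)(23176 − 21609)] = √[1420 × 1567] = 1491.6903
r = -1394 / 1491.6903 ≈ -0.9345

-0.9345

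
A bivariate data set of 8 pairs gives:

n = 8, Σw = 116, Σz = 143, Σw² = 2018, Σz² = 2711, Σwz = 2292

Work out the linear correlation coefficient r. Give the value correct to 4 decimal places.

0.9578

r = (nΣwz − ΣwΣz) / √[(nΣw² − (Σw)²)(nΣz² − (Σz)²)]
Numerator: 8×2292 − 116×143 = 1748
Denominator: √[(16144 − 13456)(21688 − 20449)] = √[2688 × 1239] = 1824.9471
r = 1748 / 1824.9471 ≈ 0.9578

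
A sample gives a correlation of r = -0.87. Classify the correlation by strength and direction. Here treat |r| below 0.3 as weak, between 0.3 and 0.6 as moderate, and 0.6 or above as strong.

strong negative

r = -0.87 < 0 so the relationship is negative.
|r| = 0.87, which falls in the strong range.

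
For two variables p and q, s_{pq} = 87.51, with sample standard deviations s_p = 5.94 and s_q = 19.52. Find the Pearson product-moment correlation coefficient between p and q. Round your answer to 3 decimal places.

0.755

r = Cov(p,q) / (s_p · s_q) = 87.51 / (5.94 × 19.52)
  = 87.51 / 115.9488 ≈ 0.755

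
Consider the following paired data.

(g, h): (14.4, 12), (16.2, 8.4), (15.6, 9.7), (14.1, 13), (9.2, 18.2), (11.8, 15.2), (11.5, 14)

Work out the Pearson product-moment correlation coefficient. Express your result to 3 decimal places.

n = 7, Σg = 92.8, Σh = 90.5, Σg² = 1268.1, Σh² = 1235.93, Σgh = 1151.3
nΣgh − ΣgΣh = 8059.1 − 8398.4 = -339.3
nΣg² − (Σg)² = 8876.7 − 8611.84 = 264.86; nΣh² − (Σh)² = 8651.51 − 8190.25 = 461.26
r = -339.3 / √(264.86 × 461.26) = -339.3 / 349.5273 ≈ -0.971

-0.971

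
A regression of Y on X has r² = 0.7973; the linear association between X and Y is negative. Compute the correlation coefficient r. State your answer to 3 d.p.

-0.893

|r| = √0.7973 = 0.893
The association is negative, so r = −0.893.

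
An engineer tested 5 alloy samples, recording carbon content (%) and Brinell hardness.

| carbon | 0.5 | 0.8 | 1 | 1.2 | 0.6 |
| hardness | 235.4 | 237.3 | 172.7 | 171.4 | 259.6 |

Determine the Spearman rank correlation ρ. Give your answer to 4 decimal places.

Rank carbon: 1, 3, 4, 5, 2
Rank hardness: 3, 4, 2, 1, 5
d = rank(carbon) − rank(hardness): -2, -1, 2, 4, -3; Σd² = 34
ρ = 1 − 6Σd² / [n(n²−1)] = 1 − 6×34 / (5×24) = 1 − 204/120 ≈ -0.7000

-0.7000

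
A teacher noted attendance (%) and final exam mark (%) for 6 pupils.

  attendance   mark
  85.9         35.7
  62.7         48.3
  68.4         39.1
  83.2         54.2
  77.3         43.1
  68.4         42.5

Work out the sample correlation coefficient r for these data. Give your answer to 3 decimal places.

n = 6, Σx = 445.9, Σy = 262.9, Σx² = 33564.75, Σy² = 11737.69, Σxy = 19517.55
nΣxy − ΣxΣy = 117105.3 − 117227.11 = -121.81
nΣx² − (Σx)² = 201388.5 − 198826.81 = 2561.69; nΣy² − (Σy)² = 70426.14 − 69116.41 = 1309.73
r = -121.81 / √(2561.69 × 1309.73) = -121.81 / 1831.6993 ≈ -0.067

-0.067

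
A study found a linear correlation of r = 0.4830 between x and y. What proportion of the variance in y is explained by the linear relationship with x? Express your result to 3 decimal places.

r² = (0.4830)² = 0.233

0.233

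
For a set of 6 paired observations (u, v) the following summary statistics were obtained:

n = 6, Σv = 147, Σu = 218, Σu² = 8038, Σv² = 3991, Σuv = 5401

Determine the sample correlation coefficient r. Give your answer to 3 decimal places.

r = (nΣuv − ΣuΣv) / √[(nΣu² − (Σu)²)(nΣv² − (Σv)²)]
Numerator: 6×5401 − 218×147 = 360
Denominator: √[(48228 − 47524)(23946 − 21609)] = √[704 × 2337] = 1282.6722
r = 360 / 1282.6722 ≈ 0.281

0.281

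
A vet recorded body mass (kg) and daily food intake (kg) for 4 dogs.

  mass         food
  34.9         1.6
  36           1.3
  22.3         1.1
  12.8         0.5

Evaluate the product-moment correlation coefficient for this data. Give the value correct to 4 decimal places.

n = 4, Σx = 106, Σy = 4.5, Σx² = 3175.14, Σy² = 5.71, Σxy = 133.57
nΣxy − ΣxΣy = 534.28 − 477 = 57.28
nΣx² − (Σx)² = 12700.56 − 11236 = 1464.56; nΣy² − (Σy)² = 22.84 − 20.25 = 2.59
r = 57.28 / √(1464.56 × 2.59) = 57.28 / 61.5890 ≈ 0.9300

0.9300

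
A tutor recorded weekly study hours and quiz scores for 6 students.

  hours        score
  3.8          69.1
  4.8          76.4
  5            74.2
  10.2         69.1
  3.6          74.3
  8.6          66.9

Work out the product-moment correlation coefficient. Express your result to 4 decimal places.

n = 6, Σx = 36, Σy = 430, Σx² = 253.44, Σy² = 30888.32, Σxy = 2547.94
nΣxy − ΣxΣy = 15287.64 − 15480 = -192.36
nΣx² − (Σx)² = 1520.64 − 1296 = 224.64; nΣy² − (Σy)² = 185329.92 − 184900 = 429.92
r = -192.36 / √(224.64 × 429.92) = -192.36 / 310.7688 ≈ -0.6190

-0.6190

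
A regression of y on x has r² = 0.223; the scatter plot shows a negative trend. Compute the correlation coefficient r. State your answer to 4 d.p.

-0.4722

|r| = √0.223 = 0.4722
The association is negative, so r = −0.4722.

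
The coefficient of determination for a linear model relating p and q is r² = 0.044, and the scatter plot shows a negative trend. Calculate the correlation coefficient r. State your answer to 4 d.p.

|r| = √0.044 = 0.2098
The association is negative, so r = −0.2098.

-0.2098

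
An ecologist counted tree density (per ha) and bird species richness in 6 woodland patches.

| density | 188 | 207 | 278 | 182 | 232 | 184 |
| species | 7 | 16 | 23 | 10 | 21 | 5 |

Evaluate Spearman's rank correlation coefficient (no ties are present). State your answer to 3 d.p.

0.829

Rank density: 3, 4, 6, 1, 5, 2
Rank species: 2, 4, 6, 3, 5, 1
d = rank(density) − rank(species): 1, 0, 0, -2, 0, 1; Σd² = 6
ρ = 1 − 6Σd² / [n(n²−1)] = 1 − 6×6 / (6×35) = 1 − 36/210 ≈ 0.829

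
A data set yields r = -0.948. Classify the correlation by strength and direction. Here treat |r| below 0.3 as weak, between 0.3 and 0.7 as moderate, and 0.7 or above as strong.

strong negative

r = -0.948 < 0 so the relationship is negative.
|r| = 0.948, which falls in the strong range.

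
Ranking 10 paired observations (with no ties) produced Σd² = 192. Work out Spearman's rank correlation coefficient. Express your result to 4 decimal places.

ρ = 1 − 6Σd² / [n(n²−1)] = 1 − 6×192 / (10×99)
  = 1 − 1152/990 = 1 − 1.16364 ≈ -0.1636

-0.1636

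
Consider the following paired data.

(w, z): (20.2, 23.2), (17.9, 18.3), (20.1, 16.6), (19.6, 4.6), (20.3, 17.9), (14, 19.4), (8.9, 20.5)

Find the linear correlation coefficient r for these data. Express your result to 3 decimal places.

n = 7, Σw = 121, Σz = 120.5, Σw² = 2203.92, Σz² = 2286.87, Σwz = 2037.45
nΣwz − ΣwΣz = 14262.15 − 14580.5 = -318.35
nΣw² − (Σw)² = 15427.44 − 14641 = 786.44; nΣz² − (Σz)² = 16008.09 − 14520.25 = 1487.84
r = -318.35 / √(786.44 × 1487.84) = -318.35 / 1081.7102 ≈ -0.294

-0.294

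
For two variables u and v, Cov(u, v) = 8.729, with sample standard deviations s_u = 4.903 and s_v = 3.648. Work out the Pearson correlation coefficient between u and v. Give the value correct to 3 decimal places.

r = Cov(u,v) / (s_u · s_v) = 8.729 / (4.903 × 3.648)
  = 8.729 / 17.8861 ≈ 0.488

0.488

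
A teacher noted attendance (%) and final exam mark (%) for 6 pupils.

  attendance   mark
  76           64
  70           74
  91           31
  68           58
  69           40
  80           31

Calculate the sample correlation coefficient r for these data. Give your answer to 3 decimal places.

n = 6, Σx = 454, Σy = 298, Σx² = 34742, Σy² = 16458, Σxy = 22049
nΣxy − ΣxΣy = 132294 − 135292 = -2998
nΣx² − (Σx)² = 208452 − 206116 = 2336; nΣy² − (Σy)² = 98748 − 88804 = 9944
r = -2998 / √(2336 × 9944) = -2998 / 4819.6664 ≈ -0.622

-0.622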